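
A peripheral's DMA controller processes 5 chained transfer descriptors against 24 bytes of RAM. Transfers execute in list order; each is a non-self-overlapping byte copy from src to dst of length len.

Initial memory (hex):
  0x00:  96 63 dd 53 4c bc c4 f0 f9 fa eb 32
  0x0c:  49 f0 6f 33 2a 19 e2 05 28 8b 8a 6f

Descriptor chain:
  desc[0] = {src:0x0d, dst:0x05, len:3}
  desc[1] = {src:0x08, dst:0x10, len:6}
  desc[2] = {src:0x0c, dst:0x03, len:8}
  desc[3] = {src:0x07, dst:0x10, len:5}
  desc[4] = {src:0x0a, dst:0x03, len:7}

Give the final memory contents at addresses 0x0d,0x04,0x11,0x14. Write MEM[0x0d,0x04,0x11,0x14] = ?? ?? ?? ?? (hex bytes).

D0: mem[0x05..0x07] <- [f0 6f 33]
D1: mem[0x10..0x15] <- [f9 fa eb 32 49 f0]
D2: mem[0x03..0x0a] <- [49 f0 6f 33 f9 fa eb 32]
D3: mem[0x10..0x14] <- [f9 fa eb 32 32]
D4: mem[0x03..0x09] <- [32 32 49 f0 6f 33 f9]
query mem[0x0d]=0xf0, mem[0x04]=0x32, mem[0x11]=0xfa, mem[0x14]=0x32

MEM[0x0d,0x04,0x11,0x14] = f0 32 fa 32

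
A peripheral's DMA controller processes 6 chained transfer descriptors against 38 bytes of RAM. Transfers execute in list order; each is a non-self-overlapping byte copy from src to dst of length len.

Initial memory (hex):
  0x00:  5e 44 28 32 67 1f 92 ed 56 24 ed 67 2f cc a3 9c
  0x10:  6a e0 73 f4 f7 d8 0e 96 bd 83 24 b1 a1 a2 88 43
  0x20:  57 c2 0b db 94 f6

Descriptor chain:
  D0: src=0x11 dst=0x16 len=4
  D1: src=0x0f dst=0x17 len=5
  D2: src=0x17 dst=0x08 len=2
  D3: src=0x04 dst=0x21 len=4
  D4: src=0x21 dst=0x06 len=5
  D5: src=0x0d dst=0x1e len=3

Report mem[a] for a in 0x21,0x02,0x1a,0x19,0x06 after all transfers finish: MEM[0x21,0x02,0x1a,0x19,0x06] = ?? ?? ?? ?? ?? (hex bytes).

D0: mem[0x16..0x19] <- [e0 73 f4 f7]
D1: mem[0x17..0x1b] <- [9c 6a e0 73 f4]
D2: mem[0x08..0x09] <- [9c 6a]
D3: mem[0x21..0x24] <- [67 1f 92 ed]
D4: mem[0x06..0x0a] <- [67 1f 92 ed f6]
D5: mem[0x1e..0x20] <- [cc a3 9c]
query mem[0x21]=0x67, mem[0x02]=0x28, mem[0x1a]=0x73, mem[0x19]=0xe0, mem[0x06]=0x67

MEM[0x21,0x02,0x1a,0x19,0x06] = 67 28 73 e0 67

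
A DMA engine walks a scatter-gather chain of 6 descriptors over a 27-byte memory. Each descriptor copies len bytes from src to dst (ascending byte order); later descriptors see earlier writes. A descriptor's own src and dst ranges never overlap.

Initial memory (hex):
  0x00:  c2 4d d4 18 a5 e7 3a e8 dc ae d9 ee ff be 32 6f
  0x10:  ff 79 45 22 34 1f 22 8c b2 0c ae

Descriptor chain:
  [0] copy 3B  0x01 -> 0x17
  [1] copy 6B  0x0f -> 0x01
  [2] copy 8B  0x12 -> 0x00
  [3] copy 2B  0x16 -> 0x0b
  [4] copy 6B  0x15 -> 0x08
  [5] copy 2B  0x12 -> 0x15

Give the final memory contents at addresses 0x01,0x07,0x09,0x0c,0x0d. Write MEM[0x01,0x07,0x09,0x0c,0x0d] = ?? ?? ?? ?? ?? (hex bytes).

D0: mem[0x17..0x19] <- [4d d4 18]
D1: mem[0x01..0x06] <- [6f ff 79 45 22 34]
D2: mem[0x00..0x07] <- [45 22 34 1f 22 4d d4 18]
D3: mem[0x0b..0x0c] <- [22 4d]
D4: mem[0x08..0x0d] <- [1f 22 4d d4 18 ae]
D5: mem[0x15..0x16] <- [45 22]
query mem[0x01]=0x22, mem[0x07]=0x18, mem[0x09]=0x22, mem[0x0c]=0x18, mem[0x0d]=0xae

MEM[0x01,0x07,0x09,0x0c,0x0d] = 22 18 22 18 ae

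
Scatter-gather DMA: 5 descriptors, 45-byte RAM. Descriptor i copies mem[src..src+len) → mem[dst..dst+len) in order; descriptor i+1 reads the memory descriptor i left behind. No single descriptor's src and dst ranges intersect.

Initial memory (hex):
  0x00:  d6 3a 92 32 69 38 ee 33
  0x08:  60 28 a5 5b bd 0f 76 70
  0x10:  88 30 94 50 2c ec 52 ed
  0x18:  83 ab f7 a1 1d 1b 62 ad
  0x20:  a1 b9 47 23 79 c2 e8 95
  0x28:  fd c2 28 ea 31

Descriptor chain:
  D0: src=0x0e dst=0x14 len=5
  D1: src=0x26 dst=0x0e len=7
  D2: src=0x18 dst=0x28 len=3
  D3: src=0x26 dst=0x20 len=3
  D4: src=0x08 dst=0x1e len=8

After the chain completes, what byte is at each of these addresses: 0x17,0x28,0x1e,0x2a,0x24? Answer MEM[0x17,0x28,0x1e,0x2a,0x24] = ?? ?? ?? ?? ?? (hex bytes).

MEM[0x17,0x28,0x1e,0x2a,0x24] = 30 94 60 f7 e8

[0] 0x0e->0x14 len=5 : 76 70 88 30 94
[1] 0x26->0x0e len=7 : e8 95 fd c2 28 ea 31
[2] 0x18->0x28 len=3 : 94 ab f7
[3] 0x26->0x20 len=3 : e8 95 94
[4] 0x08->0x1e len=8 : 60 28 a5 5b bd 0f e8 95
query mem[0x17]=0x30, mem[0x28]=0x94, mem[0x1e]=0x60, mem[0x2a]=0xf7, mem[0x24]=0xe8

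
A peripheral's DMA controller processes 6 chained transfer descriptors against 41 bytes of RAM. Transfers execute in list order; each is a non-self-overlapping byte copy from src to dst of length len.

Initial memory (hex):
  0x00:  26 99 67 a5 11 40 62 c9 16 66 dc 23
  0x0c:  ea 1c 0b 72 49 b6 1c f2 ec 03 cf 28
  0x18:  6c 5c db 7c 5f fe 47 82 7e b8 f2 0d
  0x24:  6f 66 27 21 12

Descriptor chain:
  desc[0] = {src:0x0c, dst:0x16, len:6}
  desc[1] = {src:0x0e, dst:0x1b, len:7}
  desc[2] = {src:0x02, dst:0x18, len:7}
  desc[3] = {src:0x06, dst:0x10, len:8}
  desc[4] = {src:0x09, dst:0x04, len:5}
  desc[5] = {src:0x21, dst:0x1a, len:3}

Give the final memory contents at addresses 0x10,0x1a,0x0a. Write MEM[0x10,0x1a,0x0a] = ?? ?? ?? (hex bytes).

MEM[0x10,0x1a,0x0a] = 62 ec dc

D0: mem[0x16..0x1b] <- [ea 1c 0b 72 49 b6]
D1: mem[0x1b..0x21] <- [0b 72 49 b6 1c f2 ec]
D2: mem[0x18..0x1e] <- [67 a5 11 40 62 c9 16]
D3: mem[0x10..0x17] <- [62 c9 16 66 dc 23 ea 1c]
D4: mem[0x04..0x08] <- [66 dc 23 ea 1c]
D5: mem[0x1a..0x1c] <- [ec f2 0d]
query mem[0x10]=0x62, mem[0x1a]=0xec, mem[0x0a]=0xdc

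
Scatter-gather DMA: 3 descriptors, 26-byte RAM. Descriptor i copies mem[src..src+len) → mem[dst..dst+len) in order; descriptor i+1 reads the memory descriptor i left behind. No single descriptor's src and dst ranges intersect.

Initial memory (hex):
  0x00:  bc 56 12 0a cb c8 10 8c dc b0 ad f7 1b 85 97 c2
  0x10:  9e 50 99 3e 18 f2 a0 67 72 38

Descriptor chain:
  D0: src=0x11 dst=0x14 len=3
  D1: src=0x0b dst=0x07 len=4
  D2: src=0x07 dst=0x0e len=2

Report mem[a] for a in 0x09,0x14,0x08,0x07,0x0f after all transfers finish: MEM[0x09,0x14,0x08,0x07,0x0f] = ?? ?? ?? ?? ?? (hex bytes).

  after D0: wrote 3B at 0x14 = 50993e
  after D1: wrote 4B at 0x07 = f71b8597
  after D2: wrote 2B at 0x0e = f71b
query mem[0x09]=0x85, mem[0x14]=0x50, mem[0x08]=0x1b, mem[0x07]=0xf7, mem[0x0f]=0x1b

MEM[0x09,0x14,0x08,0x07,0x0f] = 85 50 1b f7 1b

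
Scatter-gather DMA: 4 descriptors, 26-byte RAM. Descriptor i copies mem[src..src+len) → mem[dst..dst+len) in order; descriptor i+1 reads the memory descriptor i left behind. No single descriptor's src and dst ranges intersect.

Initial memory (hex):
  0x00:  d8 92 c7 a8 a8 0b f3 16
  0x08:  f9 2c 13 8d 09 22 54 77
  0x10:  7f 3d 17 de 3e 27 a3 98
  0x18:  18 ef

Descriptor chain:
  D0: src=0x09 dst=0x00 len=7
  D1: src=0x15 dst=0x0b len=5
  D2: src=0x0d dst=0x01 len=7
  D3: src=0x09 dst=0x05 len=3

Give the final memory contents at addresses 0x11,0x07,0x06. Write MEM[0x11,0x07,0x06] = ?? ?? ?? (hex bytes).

MEM[0x11,0x07,0x06] = 3d 27 13

[0] 0x09->0x00 len=7 : 2c 13 8d 09 22 54 77
[1] 0x15->0x0b len=5 : 27 a3 98 18 ef
[2] 0x0d->0x01 len=7 : 98 18 ef 7f 3d 17 de
[3] 0x09->0x05 len=3 : 2c 13 27
query mem[0x11]=0x3d, mem[0x07]=0x27, mem[0x06]=0x13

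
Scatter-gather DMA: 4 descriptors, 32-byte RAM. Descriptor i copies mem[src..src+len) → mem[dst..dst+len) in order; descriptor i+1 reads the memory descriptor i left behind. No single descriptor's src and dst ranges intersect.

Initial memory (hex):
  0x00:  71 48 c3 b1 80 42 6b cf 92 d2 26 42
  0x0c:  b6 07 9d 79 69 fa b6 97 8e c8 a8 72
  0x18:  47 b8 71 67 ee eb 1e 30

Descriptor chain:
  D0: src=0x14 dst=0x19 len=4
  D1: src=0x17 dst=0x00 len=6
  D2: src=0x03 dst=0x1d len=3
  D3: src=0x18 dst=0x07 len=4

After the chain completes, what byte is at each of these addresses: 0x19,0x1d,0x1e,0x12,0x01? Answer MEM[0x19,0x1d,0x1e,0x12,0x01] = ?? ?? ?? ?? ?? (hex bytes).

MEM[0x19,0x1d,0x1e,0x12,0x01] = 8e c8 a8 b6 47

#0 dst[0x19+4] := {0x8e,0xc8,0xa8,0x72}
#1 dst[0x00+6] := {0x72,0x47,0x8e,0xc8,0xa8,0x72}
#2 dst[0x1d+3] := {0xc8,0xa8,0x72}
#3 dst[0x07+4] := {0x47,0x8e,0xc8,0xa8}
query mem[0x19]=0x8e, mem[0x1d]=0xc8, mem[0x1e]=0xa8, mem[0x12]=0xb6, mem[0x01]=0x47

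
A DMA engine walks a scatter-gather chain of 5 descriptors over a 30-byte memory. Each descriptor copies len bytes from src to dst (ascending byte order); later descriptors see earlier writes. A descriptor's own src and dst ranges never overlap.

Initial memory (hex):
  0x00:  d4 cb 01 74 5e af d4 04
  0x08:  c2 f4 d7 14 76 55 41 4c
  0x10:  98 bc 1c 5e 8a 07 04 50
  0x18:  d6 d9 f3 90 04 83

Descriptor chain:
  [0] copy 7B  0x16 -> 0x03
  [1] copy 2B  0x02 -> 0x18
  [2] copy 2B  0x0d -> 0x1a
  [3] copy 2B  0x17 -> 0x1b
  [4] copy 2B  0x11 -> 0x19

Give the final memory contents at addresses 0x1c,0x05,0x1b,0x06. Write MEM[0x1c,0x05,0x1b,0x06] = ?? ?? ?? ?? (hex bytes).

D0: mem[0x03..0x09] <- [04 50 d6 d9 f3 90 04]
D1: mem[0x18..0x19] <- [01 04]
D2: mem[0x1a..0x1b] <- [55 41]
D3: mem[0x1b..0x1c] <- [50 01]
D4: mem[0x19..0x1a] <- [bc 1c]
query mem[0x1c]=0x01, mem[0x05]=0xd6, mem[0x1b]=0x50, mem[0x06]=0xd9

MEM[0x1c,0x05,0x1b,0x06] = 01 d6 50 d9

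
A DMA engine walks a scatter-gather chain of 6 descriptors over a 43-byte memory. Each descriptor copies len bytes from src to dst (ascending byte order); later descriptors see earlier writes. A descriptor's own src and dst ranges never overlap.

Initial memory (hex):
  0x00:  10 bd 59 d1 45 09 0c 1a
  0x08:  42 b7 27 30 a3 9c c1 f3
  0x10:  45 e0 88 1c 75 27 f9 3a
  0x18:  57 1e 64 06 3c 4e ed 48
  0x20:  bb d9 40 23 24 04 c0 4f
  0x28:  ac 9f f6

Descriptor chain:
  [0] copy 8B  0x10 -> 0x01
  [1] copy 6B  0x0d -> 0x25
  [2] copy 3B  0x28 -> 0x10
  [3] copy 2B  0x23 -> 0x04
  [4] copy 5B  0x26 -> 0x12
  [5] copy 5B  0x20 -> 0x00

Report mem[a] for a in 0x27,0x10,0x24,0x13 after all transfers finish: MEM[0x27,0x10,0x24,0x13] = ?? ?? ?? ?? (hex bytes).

D0: mem[0x01..0x08] <- [45 e0 88 1c 75 27 f9 3a]
D1: mem[0x25..0x2a] <- [9c c1 f3 45 e0 88]
D2: mem[0x10..0x12] <- [45 e0 88]
D3: mem[0x04..0x05] <- [23 24]
D4: mem[0x12..0x16] <- [c1 f3 45 e0 88]
D5: mem[0x00..0x04] <- [bb d9 40 23 24]
query mem[0x27]=0xf3, mem[0x10]=0x45, mem[0x24]=0x24, mem[0x13]=0xf3

MEM[0x27,0x10,0x24,0x13] = f3 45 24 f3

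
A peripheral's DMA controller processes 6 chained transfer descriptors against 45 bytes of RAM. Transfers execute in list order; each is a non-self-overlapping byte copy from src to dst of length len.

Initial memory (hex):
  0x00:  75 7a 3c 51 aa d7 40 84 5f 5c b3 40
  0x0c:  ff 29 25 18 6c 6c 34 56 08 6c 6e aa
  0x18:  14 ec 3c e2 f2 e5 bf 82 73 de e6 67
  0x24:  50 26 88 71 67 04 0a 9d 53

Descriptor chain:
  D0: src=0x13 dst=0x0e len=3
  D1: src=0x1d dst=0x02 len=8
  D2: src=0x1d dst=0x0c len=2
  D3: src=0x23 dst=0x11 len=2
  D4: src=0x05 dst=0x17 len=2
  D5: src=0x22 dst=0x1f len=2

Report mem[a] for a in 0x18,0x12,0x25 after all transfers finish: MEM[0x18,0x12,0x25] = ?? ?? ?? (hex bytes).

MEM[0x18,0x12,0x25] = de 50 26

  after D0: wrote 3B at 0x0e = 56086c
  after D1: wrote 8B at 0x02 = e5bf8273dee66750
  after D2: wrote 2B at 0x0c = e5bf
  after D3: wrote 2B at 0x11 = 6750
  after D4: wrote 2B at 0x17 = 73de
  after D5: wrote 2B at 0x1f = e667
query mem[0x18]=0xde, mem[0x12]=0x50, mem[0x25]=0x26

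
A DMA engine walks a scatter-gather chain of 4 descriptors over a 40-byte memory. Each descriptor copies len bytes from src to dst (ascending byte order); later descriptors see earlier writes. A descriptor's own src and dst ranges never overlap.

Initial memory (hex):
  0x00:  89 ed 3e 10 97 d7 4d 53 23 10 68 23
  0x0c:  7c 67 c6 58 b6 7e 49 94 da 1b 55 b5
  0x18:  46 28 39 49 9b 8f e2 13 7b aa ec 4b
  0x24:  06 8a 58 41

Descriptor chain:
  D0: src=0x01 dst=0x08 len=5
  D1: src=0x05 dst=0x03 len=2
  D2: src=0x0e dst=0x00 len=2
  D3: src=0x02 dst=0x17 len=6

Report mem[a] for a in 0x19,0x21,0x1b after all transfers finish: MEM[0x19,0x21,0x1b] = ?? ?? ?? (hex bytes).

MEM[0x19,0x21,0x1b] = 4d aa 4d

  after D0: wrote 5B at 0x08 = ed3e1097d7
  after D1: wrote 2B at 0x03 = d74d
  after D2: wrote 2B at 0x00 = c658
  after D3: wrote 6B at 0x17 = 3ed74dd74d53
query mem[0x19]=0x4d, mem[0x21]=0xaa, mem[0x1b]=0x4d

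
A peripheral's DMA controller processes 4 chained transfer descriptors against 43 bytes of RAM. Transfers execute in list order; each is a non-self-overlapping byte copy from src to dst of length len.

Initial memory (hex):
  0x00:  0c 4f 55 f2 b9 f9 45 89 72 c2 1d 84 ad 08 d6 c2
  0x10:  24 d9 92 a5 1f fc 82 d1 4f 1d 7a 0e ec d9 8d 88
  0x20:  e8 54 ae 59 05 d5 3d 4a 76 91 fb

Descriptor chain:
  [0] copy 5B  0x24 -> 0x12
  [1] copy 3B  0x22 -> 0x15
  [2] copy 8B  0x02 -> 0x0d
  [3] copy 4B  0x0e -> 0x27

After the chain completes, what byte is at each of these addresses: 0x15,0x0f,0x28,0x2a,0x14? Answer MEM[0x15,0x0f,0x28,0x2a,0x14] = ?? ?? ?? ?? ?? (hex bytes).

  after D0: wrote 5B at 0x12 = 05d53d4a76
  after D1: wrote 3B at 0x15 = ae5905
  after D2: wrote 8B at 0x0d = 55f2b9f9458972c2
  after D3: wrote 4B at 0x27 = f2b9f945
query mem[0x15]=0xae, mem[0x0f]=0xb9, mem[0x28]=0xb9, mem[0x2a]=0x45, mem[0x14]=0xc2

MEM[0x15,0x0f,0x28,0x2a,0x14] = ae b9 b9 45 c2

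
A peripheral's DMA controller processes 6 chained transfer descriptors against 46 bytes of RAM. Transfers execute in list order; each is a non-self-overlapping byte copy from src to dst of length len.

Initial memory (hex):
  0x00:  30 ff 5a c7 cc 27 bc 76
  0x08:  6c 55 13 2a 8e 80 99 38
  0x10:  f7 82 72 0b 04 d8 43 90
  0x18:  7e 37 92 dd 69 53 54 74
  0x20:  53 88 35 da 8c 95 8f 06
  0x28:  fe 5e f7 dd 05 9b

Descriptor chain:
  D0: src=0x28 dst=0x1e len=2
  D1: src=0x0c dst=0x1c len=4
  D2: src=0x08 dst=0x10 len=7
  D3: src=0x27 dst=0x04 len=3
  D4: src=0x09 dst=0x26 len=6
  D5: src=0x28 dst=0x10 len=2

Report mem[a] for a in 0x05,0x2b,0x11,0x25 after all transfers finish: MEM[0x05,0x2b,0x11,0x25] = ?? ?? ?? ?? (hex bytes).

  after D0: wrote 2B at 0x1e = fe5e
  after D1: wrote 4B at 0x1c = 8e809938
  after D2: wrote 7B at 0x10 = 6c55132a8e8099
  after D3: wrote 3B at 0x04 = 06fe5e
  after D4: wrote 6B at 0x26 = 55132a8e8099
  after D5: wrote 2B at 0x10 = 2a8e
query mem[0x05]=0xfe, mem[0x2b]=0x99, mem[0x11]=0x8e, mem[0x25]=0x95

MEM[0x05,0x2b,0x11,0x25] = fe 99 8e 95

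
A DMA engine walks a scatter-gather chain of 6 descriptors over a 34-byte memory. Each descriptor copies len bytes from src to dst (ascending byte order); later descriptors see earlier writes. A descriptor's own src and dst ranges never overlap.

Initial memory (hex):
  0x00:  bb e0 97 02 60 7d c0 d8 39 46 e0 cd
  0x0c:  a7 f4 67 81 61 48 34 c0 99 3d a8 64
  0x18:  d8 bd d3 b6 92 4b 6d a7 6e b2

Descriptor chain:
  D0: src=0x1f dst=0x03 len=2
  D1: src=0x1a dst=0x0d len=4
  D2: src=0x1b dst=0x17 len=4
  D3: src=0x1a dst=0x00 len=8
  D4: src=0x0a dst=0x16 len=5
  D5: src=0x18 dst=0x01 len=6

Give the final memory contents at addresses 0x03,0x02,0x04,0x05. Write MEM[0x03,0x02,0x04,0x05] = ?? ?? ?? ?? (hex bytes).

#0 dst[0x03+2] := {0xa7,0x6e}
#1 dst[0x0d+4] := {0xd3,0xb6,0x92,0x4b}
#2 dst[0x17+4] := {0xb6,0x92,0x4b,0x6d}
#3 dst[0x00+8] := {0x6d,0xb6,0x92,0x4b,0x6d,0xa7,0x6e,0xb2}
#4 dst[0x16+5] := {0xe0,0xcd,0xa7,0xd3,0xb6}
#5 dst[0x01+6] := {0xa7,0xd3,0xb6,0xb6,0x92,0x4b}
query mem[0x03]=0xb6, mem[0x02]=0xd3, mem[0x04]=0xb6, mem[0x05]=0x92

MEM[0x03,0x02,0x04,0x05] = b6 d3 b6 92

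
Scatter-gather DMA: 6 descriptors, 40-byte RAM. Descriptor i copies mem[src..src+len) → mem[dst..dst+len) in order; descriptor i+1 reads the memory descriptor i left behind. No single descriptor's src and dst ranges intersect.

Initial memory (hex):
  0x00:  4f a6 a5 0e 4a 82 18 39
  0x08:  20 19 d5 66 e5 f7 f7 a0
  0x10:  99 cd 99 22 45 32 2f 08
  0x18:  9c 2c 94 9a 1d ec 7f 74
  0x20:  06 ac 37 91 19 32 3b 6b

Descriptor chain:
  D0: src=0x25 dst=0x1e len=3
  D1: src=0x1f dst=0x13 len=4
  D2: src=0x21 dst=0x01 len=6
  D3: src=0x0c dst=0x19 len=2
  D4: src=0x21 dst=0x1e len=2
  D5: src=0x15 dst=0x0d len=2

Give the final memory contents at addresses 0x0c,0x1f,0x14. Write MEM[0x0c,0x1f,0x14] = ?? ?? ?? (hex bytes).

#0 dst[0x1e+3] := {0x32,0x3b,0x6b}
#1 dst[0x13+4] := {0x3b,0x6b,0xac,0x37}
#2 dst[0x01+6] := {0xac,0x37,0x91,0x19,0x32,0x3b}
#3 dst[0x19+2] := {0xe5,0xf7}
#4 dst[0x1e+2] := {0xac,0x37}
#5 dst[0x0d+2] := {0xac,0x37}
query mem[0x0c]=0xe5, mem[0x1f]=0x37, mem[0x14]=0x6b

MEM[0x0c,0x1f,0x14] = e5 37 6b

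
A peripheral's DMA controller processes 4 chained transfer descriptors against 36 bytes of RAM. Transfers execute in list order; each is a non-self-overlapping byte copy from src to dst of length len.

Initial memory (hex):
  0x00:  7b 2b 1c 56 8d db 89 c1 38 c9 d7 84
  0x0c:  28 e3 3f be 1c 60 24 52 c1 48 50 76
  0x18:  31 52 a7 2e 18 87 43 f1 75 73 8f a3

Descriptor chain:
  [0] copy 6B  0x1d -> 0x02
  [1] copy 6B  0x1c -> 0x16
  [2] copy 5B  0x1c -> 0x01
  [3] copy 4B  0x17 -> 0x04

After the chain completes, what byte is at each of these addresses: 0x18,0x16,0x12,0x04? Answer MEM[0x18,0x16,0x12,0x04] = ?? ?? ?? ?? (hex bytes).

#0 dst[0x02+6] := {0x87,0x43,0xf1,0x75,0x73,0x8f}
#1 dst[0x16+6] := {0x18,0x87,0x43,0xf1,0x75,0x73}
#2 dst[0x01+5] := {0x18,0x87,0x43,0xf1,0x75}
#3 dst[0x04+4] := {0x87,0x43,0xf1,0x75}
query mem[0x18]=0x43, mem[0x16]=0x18, mem[0x12]=0x24, mem[0x04]=0x87

MEM[0x18,0x16,0x12,0x04] = 43 18 24 87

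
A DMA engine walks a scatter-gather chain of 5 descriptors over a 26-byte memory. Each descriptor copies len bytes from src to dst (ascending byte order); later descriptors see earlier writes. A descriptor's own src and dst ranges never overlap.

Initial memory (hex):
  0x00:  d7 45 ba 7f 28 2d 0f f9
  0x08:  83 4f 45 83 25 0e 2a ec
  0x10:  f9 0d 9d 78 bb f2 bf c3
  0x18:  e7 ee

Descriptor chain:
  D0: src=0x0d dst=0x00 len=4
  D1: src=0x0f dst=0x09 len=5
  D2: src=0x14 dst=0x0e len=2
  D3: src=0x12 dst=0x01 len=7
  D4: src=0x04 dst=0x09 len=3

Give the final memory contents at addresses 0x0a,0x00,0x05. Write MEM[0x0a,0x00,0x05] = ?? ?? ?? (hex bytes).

#0 dst[0x00+4] := {0x0e,0x2a,0xec,0xf9}
#1 dst[0x09+5] := {0xec,0xf9,0x0d,0x9d,0x78}
#2 dst[0x0e+2] := {0xbb,0xf2}
#3 dst[0x01+7] := {0x9d,0x78,0xbb,0xf2,0xbf,0xc3,0xe7}
#4 dst[0x09+3] := {0xf2,0xbf,0xc3}
query mem[0x0a]=0xbf, mem[0x00]=0x0e, mem[0x05]=0xbf

MEM[0x0a,0x00,0x05] = bf 0e bf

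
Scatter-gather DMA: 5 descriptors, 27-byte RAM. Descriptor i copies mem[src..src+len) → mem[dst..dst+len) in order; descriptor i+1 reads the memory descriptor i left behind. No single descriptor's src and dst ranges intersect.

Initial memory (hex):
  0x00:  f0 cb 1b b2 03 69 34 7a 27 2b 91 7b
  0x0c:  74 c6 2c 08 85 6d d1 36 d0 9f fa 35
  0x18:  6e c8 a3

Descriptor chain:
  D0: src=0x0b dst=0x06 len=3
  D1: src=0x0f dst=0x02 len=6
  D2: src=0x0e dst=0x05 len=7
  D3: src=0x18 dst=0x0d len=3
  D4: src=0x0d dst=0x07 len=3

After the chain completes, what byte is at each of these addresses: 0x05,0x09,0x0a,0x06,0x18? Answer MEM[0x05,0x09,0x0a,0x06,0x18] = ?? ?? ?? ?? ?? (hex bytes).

MEM[0x05,0x09,0x0a,0x06,0x18] = 2c a3 36 08 6e

[0] 0x0b->0x06 len=3 : 7b 74 c6
[1] 0x0f->0x02 len=6 : 08 85 6d d1 36 d0
[2] 0x0e->0x05 len=7 : 2c 08 85 6d d1 36 d0
[3] 0x18->0x0d len=3 : 6e c8 a3
[4] 0x0d->0x07 len=3 : 6e c8 a3
query mem[0x05]=0x2c, mem[0x09]=0xa3, mem[0x0a]=0x36, mem[0x06]=0x08, mem[0x18]=0x6e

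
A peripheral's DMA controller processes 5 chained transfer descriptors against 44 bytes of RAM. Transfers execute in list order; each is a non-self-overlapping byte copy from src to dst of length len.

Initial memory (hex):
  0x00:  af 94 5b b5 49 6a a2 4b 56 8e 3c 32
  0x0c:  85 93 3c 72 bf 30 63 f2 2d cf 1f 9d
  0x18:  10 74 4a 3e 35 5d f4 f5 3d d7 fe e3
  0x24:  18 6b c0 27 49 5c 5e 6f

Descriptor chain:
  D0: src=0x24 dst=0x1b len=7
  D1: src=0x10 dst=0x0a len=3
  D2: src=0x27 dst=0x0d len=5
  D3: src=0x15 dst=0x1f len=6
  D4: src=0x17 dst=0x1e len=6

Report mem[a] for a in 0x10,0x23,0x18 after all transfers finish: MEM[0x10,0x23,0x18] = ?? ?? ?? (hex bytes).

MEM[0x10,0x23,0x18] = 5e 6b 10

#0 dst[0x1b+7] := {0x18,0x6b,0xc0,0x27,0x49,0x5c,0x5e}
#1 dst[0x0a+3] := {0xbf,0x30,0x63}
#2 dst[0x0d+5] := {0x27,0x49,0x5c,0x5e,0x6f}
#3 dst[0x1f+6] := {0xcf,0x1f,0x9d,0x10,0x74,0x4a}
#4 dst[0x1e+6] := {0x9d,0x10,0x74,0x4a,0x18,0x6b}
query mem[0x10]=0x5e, mem[0x23]=0x6b, mem[0x18]=0x10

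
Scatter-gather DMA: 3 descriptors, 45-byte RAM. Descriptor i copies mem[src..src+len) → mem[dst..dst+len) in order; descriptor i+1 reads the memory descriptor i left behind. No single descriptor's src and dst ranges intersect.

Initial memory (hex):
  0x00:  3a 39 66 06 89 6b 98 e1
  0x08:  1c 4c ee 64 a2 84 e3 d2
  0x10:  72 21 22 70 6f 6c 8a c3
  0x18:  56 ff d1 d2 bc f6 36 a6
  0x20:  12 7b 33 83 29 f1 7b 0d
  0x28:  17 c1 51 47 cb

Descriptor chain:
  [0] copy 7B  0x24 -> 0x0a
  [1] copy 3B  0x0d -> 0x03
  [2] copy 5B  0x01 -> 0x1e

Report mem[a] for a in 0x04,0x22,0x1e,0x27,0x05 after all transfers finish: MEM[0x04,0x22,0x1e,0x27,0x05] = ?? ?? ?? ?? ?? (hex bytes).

MEM[0x04,0x22,0x1e,0x27,0x05] = 17 c1 39 0d c1

[0] 0x24->0x0a len=7 : 29 f1 7b 0d 17 c1 51
[1] 0x0d->0x03 len=3 : 0d 17 c1
[2] 0x01->0x1e len=5 : 39 66 0d 17 c1
query mem[0x04]=0x17, mem[0x22]=0xc1, mem[0x1e]=0x39, mem[0x27]=0x0d, mem[0x05]=0xc1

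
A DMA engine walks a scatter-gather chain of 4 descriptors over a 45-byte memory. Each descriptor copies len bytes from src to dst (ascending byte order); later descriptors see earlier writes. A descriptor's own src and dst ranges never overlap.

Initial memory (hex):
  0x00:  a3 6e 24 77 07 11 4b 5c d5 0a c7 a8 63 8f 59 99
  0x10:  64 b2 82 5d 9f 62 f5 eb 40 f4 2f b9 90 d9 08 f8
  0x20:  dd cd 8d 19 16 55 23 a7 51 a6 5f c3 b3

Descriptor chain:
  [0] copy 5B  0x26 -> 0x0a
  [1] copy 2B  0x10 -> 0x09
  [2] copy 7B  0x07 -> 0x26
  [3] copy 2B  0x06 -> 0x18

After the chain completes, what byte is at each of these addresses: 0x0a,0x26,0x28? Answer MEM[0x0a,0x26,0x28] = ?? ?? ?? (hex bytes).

D0: mem[0x0a..0x0e] <- [23 a7 51 a6 5f]
D1: mem[0x09..0x0a] <- [64 b2]
D2: mem[0x26..0x2c] <- [5c d5 64 b2 a7 51 a6]
D3: mem[0x18..0x19] <- [4b 5c]
query mem[0x0a]=0xb2, mem[0x26]=0x5c, mem[0x28]=0x64

MEM[0x0a,0x26,0x28] = b2 5c 64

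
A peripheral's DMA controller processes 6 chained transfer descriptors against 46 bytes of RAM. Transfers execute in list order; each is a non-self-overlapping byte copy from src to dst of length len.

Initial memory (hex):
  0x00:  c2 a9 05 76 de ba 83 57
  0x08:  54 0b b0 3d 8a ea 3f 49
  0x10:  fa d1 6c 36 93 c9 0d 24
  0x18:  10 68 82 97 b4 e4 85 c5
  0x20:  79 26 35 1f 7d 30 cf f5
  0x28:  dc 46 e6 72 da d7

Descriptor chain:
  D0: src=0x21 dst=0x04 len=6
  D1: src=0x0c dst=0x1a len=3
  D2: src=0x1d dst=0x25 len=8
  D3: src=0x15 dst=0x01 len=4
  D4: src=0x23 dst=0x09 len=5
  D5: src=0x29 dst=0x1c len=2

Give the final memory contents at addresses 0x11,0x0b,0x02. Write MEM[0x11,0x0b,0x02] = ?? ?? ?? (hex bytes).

D0: mem[0x04..0x09] <- [26 35 1f 7d 30 cf]
D1: mem[0x1a..0x1c] <- [8a ea 3f]
D2: mem[0x25..0x2c] <- [e4 85 c5 79 26 35 1f 7d]
D3: mem[0x01..0x04] <- [c9 0d 24 10]
D4: mem[0x09..0x0d] <- [1f 7d e4 85 c5]
D5: mem[0x1c..0x1d] <- [26 35]
query mem[0x11]=0xd1, mem[0x0b]=0xe4, mem[0x02]=0x0d

MEM[0x11,0x0b,0x02] = d1 e4 0d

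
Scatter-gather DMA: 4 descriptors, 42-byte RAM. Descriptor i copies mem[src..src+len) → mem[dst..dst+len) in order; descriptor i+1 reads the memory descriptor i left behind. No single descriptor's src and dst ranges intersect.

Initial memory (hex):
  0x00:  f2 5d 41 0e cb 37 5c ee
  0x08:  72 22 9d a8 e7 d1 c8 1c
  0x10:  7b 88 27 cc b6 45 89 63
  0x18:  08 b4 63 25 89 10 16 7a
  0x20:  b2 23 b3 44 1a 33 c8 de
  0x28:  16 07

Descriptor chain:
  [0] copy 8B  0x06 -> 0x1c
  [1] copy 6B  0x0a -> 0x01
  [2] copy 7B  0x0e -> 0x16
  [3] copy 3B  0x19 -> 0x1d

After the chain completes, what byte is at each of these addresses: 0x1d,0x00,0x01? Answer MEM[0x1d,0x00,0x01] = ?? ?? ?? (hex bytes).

MEM[0x1d,0x00,0x01] = 88 f2 9d

D0: mem[0x1c..0x23] <- [5c ee 72 22 9d a8 e7 d1]
D1: mem[0x01..0x06] <- [9d a8 e7 d1 c8 1c]
D2: mem[0x16..0x1c] <- [c8 1c 7b 88 27 cc b6]
D3: mem[0x1d..0x1f] <- [88 27 cc]
query mem[0x1d]=0x88, mem[0x00]=0xf2, mem[0x01]=0x9d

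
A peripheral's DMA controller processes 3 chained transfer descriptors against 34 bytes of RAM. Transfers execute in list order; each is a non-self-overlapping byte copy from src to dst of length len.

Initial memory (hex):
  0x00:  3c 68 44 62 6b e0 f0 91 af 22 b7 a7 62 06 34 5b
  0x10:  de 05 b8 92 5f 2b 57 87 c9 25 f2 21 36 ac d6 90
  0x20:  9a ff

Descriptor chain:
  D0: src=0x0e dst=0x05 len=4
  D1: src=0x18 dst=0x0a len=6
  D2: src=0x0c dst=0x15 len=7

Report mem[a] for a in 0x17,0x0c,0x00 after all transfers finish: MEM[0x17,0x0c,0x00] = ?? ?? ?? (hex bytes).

MEM[0x17,0x0c,0x00] = 36 f2 3c

[0] 0x0e->0x05 len=4 : 34 5b de 05
[1] 0x18->0x0a len=6 : c9 25 f2 21 36 ac
[2] 0x0c->0x15 len=7 : f2 21 36 ac de 05 b8
query mem[0x17]=0x36, mem[0x0c]=0xf2, mem[0x00]=0x3c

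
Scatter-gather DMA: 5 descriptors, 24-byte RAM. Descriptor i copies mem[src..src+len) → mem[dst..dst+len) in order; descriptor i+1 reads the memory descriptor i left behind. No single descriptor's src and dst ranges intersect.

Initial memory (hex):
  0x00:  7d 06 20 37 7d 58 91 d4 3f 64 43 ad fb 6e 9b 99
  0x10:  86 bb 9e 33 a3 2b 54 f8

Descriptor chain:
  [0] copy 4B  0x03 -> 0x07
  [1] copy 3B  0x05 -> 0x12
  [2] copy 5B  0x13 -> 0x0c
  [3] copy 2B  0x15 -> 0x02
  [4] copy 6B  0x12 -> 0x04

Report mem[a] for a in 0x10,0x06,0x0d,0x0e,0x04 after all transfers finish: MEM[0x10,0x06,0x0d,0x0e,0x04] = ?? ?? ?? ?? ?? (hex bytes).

#0 dst[0x07+4] := {0x37,0x7d,0x58,0x91}
#1 dst[0x12+3] := {0x58,0x91,0x37}
#2 dst[0x0c+5] := {0x91,0x37,0x2b,0x54,0xf8}
#3 dst[0x02+2] := {0x2b,0x54}
#4 dst[0x04+6] := {0x58,0x91,0x37,0x2b,0x54,0xf8}
query mem[0x10]=0xf8, mem[0x06]=0x37, mem[0x0d]=0x37, mem[0x0e]=0x2b, mem[0x04]=0x58

MEM[0x10,0x06,0x0d,0x0e,0x04] = f8 37 37 2b 58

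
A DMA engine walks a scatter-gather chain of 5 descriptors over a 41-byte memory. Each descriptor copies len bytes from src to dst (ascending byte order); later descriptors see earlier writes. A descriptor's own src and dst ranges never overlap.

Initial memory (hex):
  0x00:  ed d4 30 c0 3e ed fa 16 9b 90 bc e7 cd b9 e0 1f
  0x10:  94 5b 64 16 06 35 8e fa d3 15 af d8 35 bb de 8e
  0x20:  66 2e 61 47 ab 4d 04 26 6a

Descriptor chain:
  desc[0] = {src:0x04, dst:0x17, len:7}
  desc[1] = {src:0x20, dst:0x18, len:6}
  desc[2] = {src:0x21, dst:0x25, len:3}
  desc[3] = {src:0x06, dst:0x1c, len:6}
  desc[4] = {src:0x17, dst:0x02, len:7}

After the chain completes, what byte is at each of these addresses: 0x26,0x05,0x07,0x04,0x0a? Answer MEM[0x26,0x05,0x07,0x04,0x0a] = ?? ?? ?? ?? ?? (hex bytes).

MEM[0x26,0x05,0x07,0x04,0x0a] = 61 61 fa 2e bc

[0] 0x04->0x17 len=7 : 3e ed fa 16 9b 90 bc
[1] 0x20->0x18 len=6 : 66 2e 61 47 ab 4d
[2] 0x21->0x25 len=3 : 2e 61 47
[3] 0x06->0x1c len=6 : fa 16 9b 90 bc e7
[4] 0x17->0x02 len=7 : 3e 66 2e 61 47 fa 16
query mem[0x26]=0x61, mem[0x05]=0x61, mem[0x07]=0xfa, mem[0x04]=0x2e, mem[0x0a]=0xbc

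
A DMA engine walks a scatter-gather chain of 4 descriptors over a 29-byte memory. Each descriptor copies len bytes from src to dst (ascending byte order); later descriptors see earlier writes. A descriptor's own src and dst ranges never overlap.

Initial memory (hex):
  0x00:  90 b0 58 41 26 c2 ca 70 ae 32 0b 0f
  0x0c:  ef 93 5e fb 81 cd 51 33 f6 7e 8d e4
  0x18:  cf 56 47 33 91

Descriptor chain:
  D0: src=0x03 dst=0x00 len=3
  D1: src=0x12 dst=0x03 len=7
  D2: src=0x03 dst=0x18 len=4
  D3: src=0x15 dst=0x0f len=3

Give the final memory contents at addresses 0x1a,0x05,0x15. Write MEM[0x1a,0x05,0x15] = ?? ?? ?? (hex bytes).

D0: mem[0x00..0x02] <- [41 26 c2]
D1: mem[0x03..0x09] <- [51 33 f6 7e 8d e4 cf]
D2: mem[0x18..0x1b] <- [51 33 f6 7e]
D3: mem[0x0f..0x11] <- [7e 8d e4]
query mem[0x1a]=0xf6, mem[0x05]=0xf6, mem[0x15]=0x7e

MEM[0x1a,0x05,0x15] = f6 f6 7e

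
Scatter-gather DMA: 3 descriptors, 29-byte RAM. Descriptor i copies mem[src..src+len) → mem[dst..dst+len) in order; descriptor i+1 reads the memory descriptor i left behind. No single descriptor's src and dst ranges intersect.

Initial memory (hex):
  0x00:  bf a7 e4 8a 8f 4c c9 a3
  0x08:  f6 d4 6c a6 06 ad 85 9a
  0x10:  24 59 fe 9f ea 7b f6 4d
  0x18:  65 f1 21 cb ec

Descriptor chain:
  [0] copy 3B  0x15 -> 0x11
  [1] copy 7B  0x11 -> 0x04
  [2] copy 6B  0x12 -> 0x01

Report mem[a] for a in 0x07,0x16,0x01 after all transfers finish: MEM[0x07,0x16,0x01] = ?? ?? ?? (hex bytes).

[0] 0x15->0x11 len=3 : 7b f6 4d
[1] 0x11->0x04 len=7 : 7b f6 4d ea 7b f6 4d
[2] 0x12->0x01 len=6 : f6 4d ea 7b f6 4d
query mem[0x07]=0xea, mem[0x16]=0xf6, mem[0x01]=0xf6

MEM[0x07,0x16,0x01] = ea f6 f6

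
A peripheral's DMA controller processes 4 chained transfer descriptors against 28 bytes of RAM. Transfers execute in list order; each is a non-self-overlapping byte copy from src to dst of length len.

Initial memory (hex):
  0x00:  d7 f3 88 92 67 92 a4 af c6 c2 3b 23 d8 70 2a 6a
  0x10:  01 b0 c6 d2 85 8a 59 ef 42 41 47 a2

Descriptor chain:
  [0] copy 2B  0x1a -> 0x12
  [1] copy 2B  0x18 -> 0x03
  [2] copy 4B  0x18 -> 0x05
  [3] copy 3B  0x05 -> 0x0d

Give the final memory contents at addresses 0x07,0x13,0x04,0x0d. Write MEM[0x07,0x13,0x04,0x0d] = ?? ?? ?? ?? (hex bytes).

#0 dst[0x12+2] := {0x47,0xa2}
#1 dst[0x03+2] := {0x42,0x41}
#2 dst[0x05+4] := {0x42,0x41,0x47,0xa2}
#3 dst[0x0d+3] := {0x42,0x41,0x47}
query mem[0x07]=0x47, mem[0x13]=0xa2, mem[0x04]=0x41, mem[0x0d]=0x42

MEM[0x07,0x13,0x04,0x0d] = 47 a2 41 42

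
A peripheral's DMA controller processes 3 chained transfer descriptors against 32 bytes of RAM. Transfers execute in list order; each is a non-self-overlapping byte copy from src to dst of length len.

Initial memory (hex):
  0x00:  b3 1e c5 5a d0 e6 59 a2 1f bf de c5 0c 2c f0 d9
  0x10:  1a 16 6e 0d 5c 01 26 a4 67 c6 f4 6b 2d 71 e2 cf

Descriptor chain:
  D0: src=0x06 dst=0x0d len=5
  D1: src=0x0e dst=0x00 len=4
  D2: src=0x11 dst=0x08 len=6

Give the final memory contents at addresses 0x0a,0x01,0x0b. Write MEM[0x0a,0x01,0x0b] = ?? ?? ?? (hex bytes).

#0 dst[0x0d+5] := {0x59,0xa2,0x1f,0xbf,0xde}
#1 dst[0x00+4] := {0xa2,0x1f,0xbf,0xde}
#2 dst[0x08+6] := {0xde,0x6e,0x0d,0x5c,0x01,0x26}
query mem[0x0a]=0x0d, mem[0x01]=0x1f, mem[0x0b]=0x5c

MEM[0x0a,0x01,0x0b] = 0d 1f 5c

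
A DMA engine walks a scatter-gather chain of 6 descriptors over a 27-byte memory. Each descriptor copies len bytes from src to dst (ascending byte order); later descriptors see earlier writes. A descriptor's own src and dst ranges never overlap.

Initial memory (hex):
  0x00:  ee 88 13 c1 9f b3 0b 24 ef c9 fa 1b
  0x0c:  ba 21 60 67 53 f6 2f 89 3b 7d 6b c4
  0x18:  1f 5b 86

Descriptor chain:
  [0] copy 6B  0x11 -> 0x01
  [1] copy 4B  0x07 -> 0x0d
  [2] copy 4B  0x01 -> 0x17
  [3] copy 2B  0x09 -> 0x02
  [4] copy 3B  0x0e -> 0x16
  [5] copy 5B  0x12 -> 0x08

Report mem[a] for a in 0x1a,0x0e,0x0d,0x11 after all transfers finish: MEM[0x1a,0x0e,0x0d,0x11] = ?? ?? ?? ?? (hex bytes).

#0 dst[0x01+6] := {0xf6,0x2f,0x89,0x3b,0x7d,0x6b}
#1 dst[0x0d+4] := {0x24,0xef,0xc9,0xfa}
#2 dst[0x17+4] := {0xf6,0x2f,0x89,0x3b}
#3 dst[0x02+2] := {0xc9,0xfa}
#4 dst[0x16+3] := {0xef,0xc9,0xfa}
#5 dst[0x08+5] := {0x2f,0x89,0x3b,0x7d,0xef}
query mem[0x1a]=0x3b, mem[0x0e]=0xef, mem[0x0d]=0x24, mem[0x11]=0xf6

MEM[0x1a,0x0e,0x0d,0x11] = 3b ef 24 f6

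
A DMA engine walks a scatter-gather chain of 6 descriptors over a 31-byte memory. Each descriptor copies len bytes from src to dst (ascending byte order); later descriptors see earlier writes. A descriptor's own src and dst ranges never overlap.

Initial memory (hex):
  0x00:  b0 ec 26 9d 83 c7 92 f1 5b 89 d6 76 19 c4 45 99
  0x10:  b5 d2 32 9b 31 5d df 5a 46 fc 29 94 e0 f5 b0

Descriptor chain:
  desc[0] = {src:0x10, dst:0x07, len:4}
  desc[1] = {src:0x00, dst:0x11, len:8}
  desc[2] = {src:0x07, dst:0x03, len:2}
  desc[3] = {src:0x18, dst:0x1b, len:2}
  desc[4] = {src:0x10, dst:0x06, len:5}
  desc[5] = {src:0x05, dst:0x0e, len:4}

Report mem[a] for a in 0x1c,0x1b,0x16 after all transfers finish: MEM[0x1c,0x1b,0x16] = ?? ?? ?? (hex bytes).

#0 dst[0x07+4] := {0xb5,0xd2,0x32,0x9b}
#1 dst[0x11+8] := {0xb0,0xec,0x26,0x9d,0x83,0xc7,0x92,0xb5}
#2 dst[0x03+2] := {0xb5,0xd2}
#3 dst[0x1b+2] := {0xb5,0xfc}
#4 dst[0x06+5] := {0xb5,0xb0,0xec,0x26,0x9d}
#5 dst[0x0e+4] := {0xc7,0xb5,0xb0,0xec}
query mem[0x1c]=0xfc, mem[0x1b]=0xb5, mem[0x16]=0xc7

MEM[0x1c,0x1b,0x16] = fc b5 c7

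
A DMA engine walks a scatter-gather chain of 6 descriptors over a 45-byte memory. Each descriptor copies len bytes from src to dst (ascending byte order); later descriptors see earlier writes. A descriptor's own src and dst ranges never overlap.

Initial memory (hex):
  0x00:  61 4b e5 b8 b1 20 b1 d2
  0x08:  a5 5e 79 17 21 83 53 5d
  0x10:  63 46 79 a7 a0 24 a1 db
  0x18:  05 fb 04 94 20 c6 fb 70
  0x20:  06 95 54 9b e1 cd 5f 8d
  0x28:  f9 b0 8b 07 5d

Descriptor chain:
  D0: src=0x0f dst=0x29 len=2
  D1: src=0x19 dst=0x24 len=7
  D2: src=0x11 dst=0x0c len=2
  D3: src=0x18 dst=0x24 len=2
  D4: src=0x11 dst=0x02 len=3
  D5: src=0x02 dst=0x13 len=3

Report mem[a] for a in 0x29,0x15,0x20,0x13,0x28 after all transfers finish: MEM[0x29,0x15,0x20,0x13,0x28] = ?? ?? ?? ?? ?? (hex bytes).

[0] 0x0f->0x29 len=2 : 5d 63
[1] 0x19->0x24 len=7 : fb 04 94 20 c6 fb 70
[2] 0x11->0x0c len=2 : 46 79
[3] 0x18->0x24 len=2 : 05 fb
[4] 0x11->0x02 len=3 : 46 79 a7
[5] 0x02->0x13 len=3 : 46 79 a7
query mem[0x29]=0xfb, mem[0x15]=0xa7, mem[0x20]=0x06, mem[0x13]=0x46, mem[0x28]=0xc6

MEM[0x29,0x15,0x20,0x13,0x28] = fb a7 06 46 c6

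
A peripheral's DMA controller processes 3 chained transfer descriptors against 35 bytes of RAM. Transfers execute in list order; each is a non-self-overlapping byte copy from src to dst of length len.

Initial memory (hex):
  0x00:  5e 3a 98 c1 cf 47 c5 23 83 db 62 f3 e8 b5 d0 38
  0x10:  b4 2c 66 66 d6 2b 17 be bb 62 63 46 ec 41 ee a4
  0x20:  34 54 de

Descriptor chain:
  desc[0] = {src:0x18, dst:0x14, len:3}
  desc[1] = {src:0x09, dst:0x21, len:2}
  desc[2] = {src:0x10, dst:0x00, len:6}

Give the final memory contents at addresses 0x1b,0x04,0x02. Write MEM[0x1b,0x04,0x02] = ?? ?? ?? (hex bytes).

MEM[0x1b,0x04,0x02] = 46 bb 66

#0 dst[0x14+3] := {0xbb,0x62,0x63}
#1 dst[0x21+2] := {0xdb,0x62}
#2 dst[0x00+6] := {0xb4,0x2c,0x66,0x66,0xbb,0x62}
query mem[0x1b]=0x46, mem[0x04]=0xbb, mem[0x02]=0x66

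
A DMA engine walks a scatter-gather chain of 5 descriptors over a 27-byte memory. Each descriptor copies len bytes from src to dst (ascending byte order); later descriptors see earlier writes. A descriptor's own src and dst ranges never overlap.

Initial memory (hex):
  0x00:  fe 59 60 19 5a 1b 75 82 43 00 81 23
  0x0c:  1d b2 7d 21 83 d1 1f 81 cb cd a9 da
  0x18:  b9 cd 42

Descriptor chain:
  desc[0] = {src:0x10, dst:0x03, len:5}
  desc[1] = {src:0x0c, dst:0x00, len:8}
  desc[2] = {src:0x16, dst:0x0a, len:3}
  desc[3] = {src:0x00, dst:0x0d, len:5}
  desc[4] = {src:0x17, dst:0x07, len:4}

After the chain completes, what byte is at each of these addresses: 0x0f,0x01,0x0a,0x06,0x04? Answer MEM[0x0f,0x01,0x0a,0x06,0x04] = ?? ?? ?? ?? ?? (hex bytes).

  after D0: wrote 5B at 0x03 = 83d11f81cb
  after D1: wrote 8B at 0x00 = 1db27d2183d11f81
  after D2: wrote 3B at 0x0a = a9dab9
  after D3: wrote 5B at 0x0d = 1db27d2183
  after D4: wrote 4B at 0x07 = dab9cd42
query mem[0x0f]=0x7d, mem[0x01]=0xb2, mem[0x0a]=0x42, mem[0x06]=0x1f, mem[0x04]=0x83

MEM[0x0f,0x01,0x0a,0x06,0x04] = 7d b2 42 1f 83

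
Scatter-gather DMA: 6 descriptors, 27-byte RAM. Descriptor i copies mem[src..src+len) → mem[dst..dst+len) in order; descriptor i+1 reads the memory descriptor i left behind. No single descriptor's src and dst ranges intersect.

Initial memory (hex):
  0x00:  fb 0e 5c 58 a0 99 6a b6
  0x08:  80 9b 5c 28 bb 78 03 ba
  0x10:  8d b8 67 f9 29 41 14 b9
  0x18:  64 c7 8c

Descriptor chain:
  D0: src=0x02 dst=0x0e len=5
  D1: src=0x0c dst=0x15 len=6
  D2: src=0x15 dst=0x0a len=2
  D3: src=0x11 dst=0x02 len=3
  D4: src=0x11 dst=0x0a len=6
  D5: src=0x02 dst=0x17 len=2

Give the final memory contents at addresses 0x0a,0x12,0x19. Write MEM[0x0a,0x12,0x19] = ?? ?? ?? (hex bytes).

MEM[0x0a,0x12,0x19] = 99 6a a0

  after D0: wrote 5B at 0x0e = 5c58a0996a
  after D1: wrote 6B at 0x15 = bb785c58a099
  after D2: wrote 2B at 0x0a = bb78
  after D3: wrote 3B at 0x02 = 996af9
  after D4: wrote 6B at 0x0a = 996af929bb78
  after D5: wrote 2B at 0x17 = 996a
query mem[0x0a]=0x99, mem[0x12]=0x6a, mem[0x19]=0xa0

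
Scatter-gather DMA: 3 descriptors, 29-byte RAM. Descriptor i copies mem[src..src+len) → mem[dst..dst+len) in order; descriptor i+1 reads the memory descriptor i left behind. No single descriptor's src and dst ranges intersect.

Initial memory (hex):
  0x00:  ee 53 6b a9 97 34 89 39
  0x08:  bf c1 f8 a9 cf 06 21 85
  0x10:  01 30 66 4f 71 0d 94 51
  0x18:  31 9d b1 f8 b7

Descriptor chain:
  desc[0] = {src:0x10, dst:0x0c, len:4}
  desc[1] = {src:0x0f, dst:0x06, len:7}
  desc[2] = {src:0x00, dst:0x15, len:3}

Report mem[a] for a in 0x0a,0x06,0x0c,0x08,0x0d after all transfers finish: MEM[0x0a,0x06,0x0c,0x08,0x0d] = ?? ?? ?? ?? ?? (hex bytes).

MEM[0x0a,0x06,0x0c,0x08,0x0d] = 4f 4f 0d 30 30

  after D0: wrote 4B at 0x0c = 0130664f
  after D1: wrote 7B at 0x06 = 4f0130664f710d
  after D2: wrote 3B at 0x15 = ee536b
query mem[0x0a]=0x4f, mem[0x06]=0x4f, mem[0x0c]=0x0d, mem[0x08]=0x30, mem[0x0d]=0x30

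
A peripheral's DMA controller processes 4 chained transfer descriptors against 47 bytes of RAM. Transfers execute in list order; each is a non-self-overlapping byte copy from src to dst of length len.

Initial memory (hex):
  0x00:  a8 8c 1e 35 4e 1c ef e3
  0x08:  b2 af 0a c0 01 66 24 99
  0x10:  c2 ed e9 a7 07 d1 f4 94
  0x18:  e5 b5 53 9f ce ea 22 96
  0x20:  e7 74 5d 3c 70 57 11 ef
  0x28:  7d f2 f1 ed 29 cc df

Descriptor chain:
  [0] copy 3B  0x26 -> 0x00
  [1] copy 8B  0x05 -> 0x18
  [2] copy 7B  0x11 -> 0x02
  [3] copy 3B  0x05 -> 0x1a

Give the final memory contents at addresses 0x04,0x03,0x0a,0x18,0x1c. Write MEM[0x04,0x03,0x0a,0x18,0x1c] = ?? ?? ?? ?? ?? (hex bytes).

MEM[0x04,0x03,0x0a,0x18,0x1c] = a7 e9 0a 1c f4

D0: mem[0x00..0x02] <- [11 ef 7d]
D1: mem[0x18..0x1f] <- [1c ef e3 b2 af 0a c0 01]
D2: mem[0x02..0x08] <- [ed e9 a7 07 d1 f4 94]
D3: mem[0x1a..0x1c] <- [07 d1 f4]
query mem[0x04]=0xa7, mem[0x03]=0xe9, mem[0x0a]=0x0a, mem[0x18]=0x1c, mem[0x1c]=0xf4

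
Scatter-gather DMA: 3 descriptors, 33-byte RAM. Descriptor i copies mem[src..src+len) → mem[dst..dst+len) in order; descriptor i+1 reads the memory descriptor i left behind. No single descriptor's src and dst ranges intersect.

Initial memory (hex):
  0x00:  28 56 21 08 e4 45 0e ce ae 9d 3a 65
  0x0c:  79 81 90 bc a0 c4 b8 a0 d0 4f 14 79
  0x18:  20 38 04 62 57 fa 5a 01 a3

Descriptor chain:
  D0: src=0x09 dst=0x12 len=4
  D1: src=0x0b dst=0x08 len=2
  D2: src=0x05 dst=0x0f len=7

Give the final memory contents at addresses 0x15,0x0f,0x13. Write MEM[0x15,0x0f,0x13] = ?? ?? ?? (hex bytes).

  after D0: wrote 4B at 0x12 = 9d3a6579
  after D1: wrote 2B at 0x08 = 6579
  after D2: wrote 7B at 0x0f = 450ece65793a65
query mem[0x15]=0x65, mem[0x0f]=0x45, mem[0x13]=0x79

MEM[0x15,0x0f,0x13] = 65 45 79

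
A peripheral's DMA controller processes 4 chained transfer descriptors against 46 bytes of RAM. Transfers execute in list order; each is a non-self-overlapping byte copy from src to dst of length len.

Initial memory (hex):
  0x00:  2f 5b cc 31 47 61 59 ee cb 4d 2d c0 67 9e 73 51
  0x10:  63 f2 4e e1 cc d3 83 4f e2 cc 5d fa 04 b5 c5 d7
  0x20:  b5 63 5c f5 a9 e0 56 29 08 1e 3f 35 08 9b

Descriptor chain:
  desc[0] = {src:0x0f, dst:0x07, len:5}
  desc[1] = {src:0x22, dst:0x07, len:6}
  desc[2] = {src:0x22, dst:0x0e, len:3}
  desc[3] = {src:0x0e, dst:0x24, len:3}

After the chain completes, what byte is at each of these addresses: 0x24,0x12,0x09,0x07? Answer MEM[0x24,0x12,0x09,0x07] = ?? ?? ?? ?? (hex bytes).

MEM[0x24,0x12,0x09,0x07] = 5c 4e a9 5c

D0: mem[0x07..0x0b] <- [51 63 f2 4e e1]
D1: mem[0x07..0x0c] <- [5c f5 a9 e0 56 29]
D2: mem[0x0e..0x10] <- [5c f5 a9]
D3: mem[0x24..0x26] <- [5c f5 a9]
query mem[0x24]=0x5c, mem[0x12]=0x4e, mem[0x09]=0xa9, mem[0x07]=0x5c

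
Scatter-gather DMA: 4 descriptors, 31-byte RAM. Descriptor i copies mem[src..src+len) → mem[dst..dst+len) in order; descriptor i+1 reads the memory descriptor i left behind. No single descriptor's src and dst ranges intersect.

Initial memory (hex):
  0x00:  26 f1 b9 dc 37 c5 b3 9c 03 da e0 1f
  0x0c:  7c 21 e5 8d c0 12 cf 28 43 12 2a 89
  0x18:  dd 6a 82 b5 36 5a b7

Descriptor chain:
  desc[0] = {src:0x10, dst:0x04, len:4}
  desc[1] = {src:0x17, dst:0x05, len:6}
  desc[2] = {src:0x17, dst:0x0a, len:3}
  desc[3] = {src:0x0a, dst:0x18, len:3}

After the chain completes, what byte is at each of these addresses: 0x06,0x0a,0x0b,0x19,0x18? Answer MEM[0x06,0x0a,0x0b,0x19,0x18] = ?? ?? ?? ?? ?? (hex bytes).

MEM[0x06,0x0a,0x0b,0x19,0x18] = dd 89 dd dd 89

[0] 0x10->0x04 len=4 : c0 12 cf 28
[1] 0x17->0x05 len=6 : 89 dd 6a 82 b5 36
[2] 0x17->0x0a len=3 : 89 dd 6a
[3] 0x0a->0x18 len=3 : 89 dd 6a
query mem[0x06]=0xdd, mem[0x0a]=0x89, mem[0x0b]=0xdd, mem[0x19]=0xdd, mem[0x18]=0x89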